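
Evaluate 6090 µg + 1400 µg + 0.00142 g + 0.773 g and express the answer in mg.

In mg:
  6090 µg = 6090 × 10^-3 mg = 6.09
  1400 µg = 1400 × 10^-3 mg = 1.4
  0.00142 g = 0.00142 × 10^3 mg = 1.42
  0.773 g = 0.773 × 10^3 mg = 773
Sum: 6.09 + 1.4 + 1.42 + 773 = 781.91

781.91 mg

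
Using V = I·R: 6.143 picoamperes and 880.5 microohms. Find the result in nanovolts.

6.143e-12 × 880.5e-6 = 5408.9115e-18 V

0.0000054089115 nanovolts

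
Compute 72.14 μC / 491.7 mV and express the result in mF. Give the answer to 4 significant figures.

0.1467 mF

(72.14 × 10^-6) / (491.7 × 10^-3) = 0.146715 × 10^-3 F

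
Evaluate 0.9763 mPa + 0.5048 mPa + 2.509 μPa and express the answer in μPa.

In μPa:
  0.9763 mPa = 0.9763 × 10³ μPa = 976.3
  0.5048 mPa = 0.5048 × 10³ μPa = 504.8
  2.509 μPa → 2.509
Sum: 976.3 + 504.8 + 2.509 = 1483.609

1483.609 μPa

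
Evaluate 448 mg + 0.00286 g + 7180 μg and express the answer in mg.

In mg:
  448 mg → 448
  0.00286 g = 0.00286 × 10³ mg = 2.86
  7180 μg = 7180 × 10⁻³ mg = 7.18
Sum: 448 + 2.86 + 7.18 = 458.04

458.04 mg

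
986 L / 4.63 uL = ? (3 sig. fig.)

(986) / (4.63e-6) = 213e6

213000000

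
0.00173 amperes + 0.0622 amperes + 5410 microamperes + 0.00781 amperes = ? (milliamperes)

In milliamperes:
  0.00173 amperes = 0.00173 × 10^3 milliamperes = 1.73
  0.0622 amperes = 0.0622 × 10^3 milliamperes = 62.2
  5410 microamperes = 5410 × 10^-3 milliamperes = 5.41
  0.00781 amperes = 0.00781 × 10^3 milliamperes = 7.81
Sum: 1.73 + 62.2 + 5.41 + 7.81 = 77.15

77.15 milliamperes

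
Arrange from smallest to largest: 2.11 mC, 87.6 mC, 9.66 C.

2.11 mC = 0.00211 C
87.6 mC = 0.0876 C
9.66 C = 9.66 C

2.11 mC < 87.6 mC < 9.66 C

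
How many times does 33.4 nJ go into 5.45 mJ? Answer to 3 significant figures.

(5.45 × 10^-3) / (33.4 × 10^-9) = 0.1632 × 10^6

163000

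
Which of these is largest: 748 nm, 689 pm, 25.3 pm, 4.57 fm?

748 nm = 0.000000748 m
689 pm = 0.000000000689 m
25.3 pm = 0.0000000000253 m
4.57 fm = 0.00000000000000457 m

748 nm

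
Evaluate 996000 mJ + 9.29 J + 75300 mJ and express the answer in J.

In J:
  996000 mJ = 996000 × 10⁻³ J = 996
  9.29 J → 9.29
  75300 mJ = 75300 × 10⁻³ J = 75.3
Sum: 996 + 9.29 + 75.3 = 1080.59

1080.59 J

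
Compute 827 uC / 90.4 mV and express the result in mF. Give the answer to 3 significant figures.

(827 × 10^-6) / (90.4 × 10^-3) = 9.1482 × 10^-3 F

9.15 mF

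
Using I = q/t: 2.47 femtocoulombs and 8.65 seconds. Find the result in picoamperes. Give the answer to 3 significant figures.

0.000286 picoamperes

(2.47e-15) / (8.65) = 0.28555e-15 A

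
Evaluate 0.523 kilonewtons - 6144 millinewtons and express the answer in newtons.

In newtons:
  0.523 kilonewtons = 0.523 × 10^3 newtons = 523
  6144 millinewtons = 6144 × 10^-3 newtons = 6.144
Difference: 523 - 6.144 = 516.856

516.856 newtons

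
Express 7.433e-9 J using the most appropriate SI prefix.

= 7.433e-9 J; 1e-9 is nano.

7.433 nJ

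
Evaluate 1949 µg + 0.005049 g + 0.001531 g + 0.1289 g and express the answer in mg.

In mg:
  1949 µg = 1949e-3 mg = 1.949
  0.005049 g = 0.005049e3 mg = 5.049
  0.001531 g = 0.001531e3 mg = 1.531
  0.1289 g = 0.1289e3 mg = 128.9
Sum: 1.949 + 5.049 + 1.531 + 128.9 = 137.429

137.429 mg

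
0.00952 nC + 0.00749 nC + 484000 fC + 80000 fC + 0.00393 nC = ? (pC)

584.94 pC

In pC:
  0.00952 nC = 0.00952 × 10³ pC = 9.52
  0.00749 nC = 0.00749 × 10³ pC = 7.49
  484000 fC = 484000 × 10⁻³ pC = 484
  80000 fC = 80000 × 10⁻³ pC = 80
  0.00393 nC = 0.00393 × 10³ pC = 3.93
Sum: 9.52 + 7.49 + 484 + 80 + 3.93 = 584.94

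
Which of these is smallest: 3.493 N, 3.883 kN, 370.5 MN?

3.493 N = 3.493 N
3.883 kN = 3883 N
370.5 MN = 370500000 N

3.493 N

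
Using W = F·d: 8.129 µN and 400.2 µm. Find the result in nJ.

3.2532258 nJ

8.129 × 10^-6 × 400.2 × 10^-6 = 3253.2258 × 10^-12 J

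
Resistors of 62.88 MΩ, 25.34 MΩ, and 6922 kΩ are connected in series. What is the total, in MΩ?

95.142 MΩ

In MΩ:
  62.88 MΩ → 62.88
  25.34 MΩ → 25.34
  6922 kΩ = 6922 × 10⁻³ MΩ = 6.922
Sum: 62.88 + 25.34 + 6.922 = 95.142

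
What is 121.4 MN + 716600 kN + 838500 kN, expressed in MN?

In MN:
  121.4 MN → 121.4
  716600 kN = 716600 × 10⁻³ MN = 716.6
  838500 kN = 838500 × 10⁻³ MN = 838.5
Sum: 121.4 + 716.6 + 838.5 = 1676.5

1676.5 MN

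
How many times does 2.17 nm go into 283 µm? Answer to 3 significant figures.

(283e-6) / (2.17e-9) = 130.4e3

130000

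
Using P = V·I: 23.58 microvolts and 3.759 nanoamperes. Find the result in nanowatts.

23.58 × 10^-6 × 3.759 × 10^-9 = 88.63722 × 10^-15 W

0.00008863722 nanowatts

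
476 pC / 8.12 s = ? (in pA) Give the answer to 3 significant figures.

(476 × 10⁻¹²) / (8.12) = 58.621 × 10⁻¹² A

58.6 pA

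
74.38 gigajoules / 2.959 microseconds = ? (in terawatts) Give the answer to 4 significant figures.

25140 terawatts

(74.38e9) / (2.959e-6) = 25.1369e15 W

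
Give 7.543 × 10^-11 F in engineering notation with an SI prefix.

75.43 pF

= 75.43 × 10^-12 F; 10^-12 is pico.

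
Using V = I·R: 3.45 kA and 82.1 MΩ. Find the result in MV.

3.45 × 10^3 × 82.1 × 10^6 = 283.245 × 10^9 V

283245 MV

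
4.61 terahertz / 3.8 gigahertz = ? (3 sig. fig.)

1210

(4.61 × 10¹²) / (3.8 × 10⁹) = 1.213 × 10³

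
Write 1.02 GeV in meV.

1020000000000 meV

giga = 10^9, milli = 10^-3; factor is 10^12.
1.02 × 10^12 = 1020000000000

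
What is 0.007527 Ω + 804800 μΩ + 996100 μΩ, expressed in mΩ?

In mΩ:
  0.007527 Ω = 0.007527 × 10^3 mΩ = 7.527
  804800 μΩ = 804800 × 10^-3 mΩ = 804.8
  996100 μΩ = 996100 × 10^-3 mΩ = 996.1
Sum: 7.527 + 804.8 + 996.1 = 1808.427

1808.427 mΩ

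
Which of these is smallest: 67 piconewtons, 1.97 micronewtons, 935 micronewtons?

67 piconewtons = 0.000000000067 newtons
1.97 micronewtons = 0.00000197 newtons
935 micronewtons = 0.000935 newtons

67 piconewtons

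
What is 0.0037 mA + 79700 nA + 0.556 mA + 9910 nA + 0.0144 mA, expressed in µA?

663.71 µA

In µA:
  0.0037 mA = 0.0037e3 µA = 3.7
  79700 nA = 79700e-3 µA = 79.7
  0.556 mA = 0.556e3 µA = 556
  9910 nA = 9910e-3 µA = 9.91
  0.0144 mA = 0.0144e3 µA = 14.4
Sum: 3.7 + 79.7 + 556 + 9.91 + 14.4 = 663.71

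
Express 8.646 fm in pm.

femto = 10⁻¹⁵, pico = 10⁻¹²; factor is 10⁻³.
8.646 × 10⁻³ = 0.008646

0.008646 pm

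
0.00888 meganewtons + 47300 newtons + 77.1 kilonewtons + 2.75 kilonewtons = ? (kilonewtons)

136.03 kilonewtons

In kilonewtons:
  0.00888 meganewtons = 0.00888 × 10^3 kilonewtons = 8.88
  47300 newtons = 47300 × 10^-3 kilonewtons = 47.3
  77.1 kilonewtons → 77.1
  2.75 kilonewtons → 2.75
Sum: 8.88 + 47.3 + 77.1 + 2.75 = 136.03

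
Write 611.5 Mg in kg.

mega = 10^6, kilo = 10^3; factor is 10^3.
611.5 × 10^3 = 611500

611500 kg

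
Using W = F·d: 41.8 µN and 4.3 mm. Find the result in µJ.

41.8 × 10^-6 × 4.3 × 10^-3 = 179.74 × 10^-9 J

0.17974 µJ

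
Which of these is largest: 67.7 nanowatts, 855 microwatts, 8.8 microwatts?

855 microwatts

67.7 nanowatts = 0.0000000677 watts
855 microwatts = 0.000855 watts
8.8 microwatts = 0.0000088 watts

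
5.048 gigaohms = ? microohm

giga = 10^9, micro = 10^-6; factor is 10^15.
5.048 × 10^15 = 5048000000000000

5048000000000000 microohms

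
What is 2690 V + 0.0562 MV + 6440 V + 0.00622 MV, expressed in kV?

In kV:
  2690 V = 2690 × 10⁻³ kV = 2.69
  0.0562 MV = 0.0562 × 10³ kV = 56.2
  6440 V = 6440 × 10⁻³ kV = 6.44
  0.00622 MV = 0.00622 × 10³ kV = 6.22
Sum: 2.69 + 56.2 + 6.44 + 6.22 = 71.55

71.55 kV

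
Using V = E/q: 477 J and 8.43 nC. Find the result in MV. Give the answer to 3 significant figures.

56600 MV

(477) / (8.43 × 10^-9) = 56.584 × 10^9 V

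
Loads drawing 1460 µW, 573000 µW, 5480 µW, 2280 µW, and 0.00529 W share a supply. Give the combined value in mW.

587.51 mW

In mW:
  1460 µW = 1460e-3 mW = 1.46
  573000 µW = 573000e-3 mW = 573
  5480 µW = 5480e-3 mW = 5.48
  2280 µW = 2280e-3 mW = 2.28
  0.00529 W = 0.00529e3 mW = 5.29
Sum: 1.46 + 573 + 5.48 + 2.28 + 5.29 = 587.51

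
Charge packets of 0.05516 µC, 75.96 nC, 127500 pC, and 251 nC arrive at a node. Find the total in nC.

509.62 nC

In nC:
  0.05516 µC = 0.05516 × 10³ nC = 55.16
  75.96 nC → 75.96
  127500 pC = 127500 × 10⁻³ nC = 127.5
  251 nC → 251
Sum: 55.16 + 75.96 + 127.5 + 251 = 509.62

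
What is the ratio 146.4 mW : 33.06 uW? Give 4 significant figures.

4428

(146.4 × 10⁻³) / (33.06 × 10⁻⁶) = 4.4283 × 10³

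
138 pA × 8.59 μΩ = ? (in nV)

138e-12 × 8.59e-6 = 1185.42e-18 V

0.00000118542 nV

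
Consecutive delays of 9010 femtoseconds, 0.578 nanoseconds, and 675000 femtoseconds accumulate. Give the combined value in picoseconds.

In picoseconds:
  9010 femtoseconds = 9010 × 10⁻³ picoseconds = 9.01
  0.578 nanoseconds = 0.578 × 10³ picoseconds = 578
  675000 femtoseconds = 675000 × 10⁻³ picoseconds = 675
Sum: 9.01 + 578 + 675 = 1262.01

1262.01 picoseconds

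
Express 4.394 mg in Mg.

0.000000004394 Mg

milli = 10⁻³, mega = 10⁶; factor is 10⁻⁹.
4.394 × 10⁻⁹ = 0.000000004394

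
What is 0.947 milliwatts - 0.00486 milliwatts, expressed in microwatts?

942.14 microwatts

In microwatts:
  0.947 milliwatts = 0.947 × 10³ microwatts = 947
  0.00486 milliwatts = 0.00486 × 10³ microwatts = 4.86
Difference: 947 - 4.86 = 942.14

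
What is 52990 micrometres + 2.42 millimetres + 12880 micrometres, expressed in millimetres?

In millimetres:
  52990 micrometres = 52990 × 10^-3 millimetres = 52.99
  2.42 millimetres → 2.42
  12880 micrometres = 12880 × 10^-3 millimetres = 12.88
Sum: 52.99 + 2.42 + 12.88 = 68.29

68.29 millimetres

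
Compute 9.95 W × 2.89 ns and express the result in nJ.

28.7555 nJ

9.95 × 2.89e-9 = 28.7555e-9 J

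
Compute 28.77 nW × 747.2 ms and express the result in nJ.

28.77e-9 × 747.2e-3 = 21496.944e-12 J

21.496944 nJ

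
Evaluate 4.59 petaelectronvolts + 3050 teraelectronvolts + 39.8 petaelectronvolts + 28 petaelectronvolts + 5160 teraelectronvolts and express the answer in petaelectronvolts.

In petaelectronvolts:
  4.59 petaelectronvolts → 4.59
  3050 teraelectronvolts = 3050e-3 petaelectronvolts = 3.05
  39.8 petaelectronvolts → 39.8
  28 petaelectronvolts → 28
  5160 teraelectronvolts = 5160e-3 petaelectronvolts = 5.16
Sum: 4.59 + 3.05 + 39.8 + 28 + 5.16 = 80.6

80.6 petaelectronvolts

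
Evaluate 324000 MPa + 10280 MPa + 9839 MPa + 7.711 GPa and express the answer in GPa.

In GPa:
  324000 MPa = 324000 × 10⁻³ GPa = 324
  10280 MPa = 10280 × 10⁻³ GPa = 10.28
  9839 MPa = 9839 × 10⁻³ GPa = 9.839
  7.711 GPa → 7.711
Sum: 324 + 10.28 + 9.839 + 7.711 = 351.83

351.83 GPa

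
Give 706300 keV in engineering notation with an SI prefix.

706.3 MeV

= 706.3 × 10⁶ eV; 10⁶ is mega.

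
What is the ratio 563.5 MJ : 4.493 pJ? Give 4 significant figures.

125400000000000000000

(563.5e6) / (4.493e-12) = 125.42e18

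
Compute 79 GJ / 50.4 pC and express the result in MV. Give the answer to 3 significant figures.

(79e9) / (50.4e-12) = 1.5675e21 V

1570000000000000 MV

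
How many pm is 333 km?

333000000000000000 pm

kilo = 1e3, pico = 1e-12; factor is 1e15.
333 × 1e15 = 333000000000000000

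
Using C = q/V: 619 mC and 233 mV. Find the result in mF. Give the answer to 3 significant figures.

2660 mF

(619 × 10^-3) / (233 × 10^-3) = 2.6567 F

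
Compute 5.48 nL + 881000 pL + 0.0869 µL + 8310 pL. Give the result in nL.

In nL:
  5.48 nL → 5.48
  881000 pL = 881000 × 10⁻³ nL = 881
  0.0869 µL = 0.0869 × 10³ nL = 86.9
  8310 pL = 8310 × 10⁻³ nL = 8.31
Sum: 5.48 + 881 + 86.9 + 8.31 = 981.69

981.69 nL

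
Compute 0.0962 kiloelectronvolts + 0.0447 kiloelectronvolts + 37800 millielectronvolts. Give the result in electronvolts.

178.7 electronvolts

In electronvolts:
  0.0962 kiloelectronvolts = 0.0962 × 10^3 electronvolts = 96.2
  0.0447 kiloelectronvolts = 0.0447 × 10^3 electronvolts = 44.7
  37800 millielectronvolts = 37800 × 10^-3 electronvolts = 37.8
Sum: 96.2 + 44.7 + 37.8 = 178.7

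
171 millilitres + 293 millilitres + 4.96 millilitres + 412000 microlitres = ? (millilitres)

In millilitres:
  171 millilitres → 171
  293 millilitres → 293
  4.96 millilitres → 4.96
  412000 microlitres = 412000e-3 millilitres = 412
Sum: 171 + 293 + 4.96 + 412 = 880.96

880.96 millilitres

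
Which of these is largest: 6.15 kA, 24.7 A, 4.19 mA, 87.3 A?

6.15 kA = 6150 A
24.7 A = 24.7 A
4.19 mA = 0.00419 A
87.3 A = 87.3 A

6.15 kA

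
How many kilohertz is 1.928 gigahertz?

1928000 kilohertz

giga = 10⁹, kilo = 10³; factor is 10⁶.
1.928 × 10⁶ = 1928000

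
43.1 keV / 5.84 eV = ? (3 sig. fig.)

(43.1e3) / (5.84) = 7.38e3

7380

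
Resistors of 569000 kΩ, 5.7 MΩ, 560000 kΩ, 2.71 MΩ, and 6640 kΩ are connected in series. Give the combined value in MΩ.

1144.05 MΩ

In MΩ:
  569000 kΩ = 569000 × 10⁻³ MΩ = 569
  5.7 MΩ → 5.7
  560000 kΩ = 560000 × 10⁻³ MΩ = 560
  2.71 MΩ → 2.71
  6640 kΩ = 6640 × 10⁻³ MΩ = 6.64
Sum: 569 + 5.7 + 560 + 2.71 + 6.64 = 1144.05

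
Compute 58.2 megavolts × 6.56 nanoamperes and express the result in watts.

58.2 × 10⁶ × 6.56 × 10⁻⁹ = 381.792 × 10⁻³ W

0.381792 watts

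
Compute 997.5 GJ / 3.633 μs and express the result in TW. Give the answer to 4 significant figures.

274600 TW

(997.5e9) / (3.633e-6) = 274.566e15 W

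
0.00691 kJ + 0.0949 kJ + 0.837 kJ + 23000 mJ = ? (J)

961.81 J

In J:
  0.00691 kJ = 0.00691 × 10^3 J = 6.91
  0.0949 kJ = 0.0949 × 10^3 J = 94.9
  0.837 kJ = 0.837 × 10^3 J = 837
  23000 mJ = 23000 × 10^-3 J = 23
Sum: 6.91 + 94.9 + 837 + 23 = 961.81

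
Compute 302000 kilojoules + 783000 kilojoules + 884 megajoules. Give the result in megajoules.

1969 megajoules

In megajoules:
  302000 kilojoules = 302000 × 10⁻³ megajoules = 302
  783000 kilojoules = 783000 × 10⁻³ megajoules = 783
  884 megajoules → 884
Sum: 302 + 783 + 884 = 1969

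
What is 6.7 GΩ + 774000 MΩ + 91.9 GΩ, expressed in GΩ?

872.6 GΩ

In GΩ:
  6.7 GΩ → 6.7
  774000 MΩ = 774000 × 10⁻³ GΩ = 774
  91.9 GΩ → 91.9
Sum: 6.7 + 774 + 91.9 = 872.6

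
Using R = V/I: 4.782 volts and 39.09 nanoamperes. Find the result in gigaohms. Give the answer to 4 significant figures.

(4.782) / (39.09 × 10⁻⁹) = 0.122333 × 10⁹ Ω

0.1223 gigaohms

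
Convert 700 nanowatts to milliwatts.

nano = 10^-9, milli = 10^-3; factor is 10^-6.
700 × 10^-6 = 0.0007

0.0007 milliwatts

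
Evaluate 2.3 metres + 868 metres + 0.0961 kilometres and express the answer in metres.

966.4 metres

In metres:
  2.3 metres → 2.3
  868 metres → 868
  0.0961 kilometres = 0.0961 × 10^3 metres = 96.1
Sum: 2.3 + 868 + 96.1 = 966.4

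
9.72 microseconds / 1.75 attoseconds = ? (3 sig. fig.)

(9.72e-6) / (1.75e-18) = 5.554e12

5550000000000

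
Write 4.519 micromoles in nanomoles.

micro = 1e-6, nano = 1e-9; factor is 1e3.
4.519 × 1e3 = 4519

4519 nanomoles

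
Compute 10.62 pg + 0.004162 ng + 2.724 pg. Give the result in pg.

In pg:
  10.62 pg → 10.62
  0.004162 ng = 0.004162 × 10³ pg = 4.162
  2.724 pg → 2.724
Sum: 10.62 + 4.162 + 2.724 = 17.506

17.506 pg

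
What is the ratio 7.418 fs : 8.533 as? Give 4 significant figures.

869.3

(7.418e-15) / (8.533e-18) = 0.86933e3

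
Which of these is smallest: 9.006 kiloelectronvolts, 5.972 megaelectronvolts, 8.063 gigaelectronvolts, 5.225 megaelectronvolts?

9.006 kiloelectronvolts = 9006 electronvolts
5.972 megaelectronvolts = 5972000 electronvolts
8.063 gigaelectronvolts = 8063000000 electronvolts
5.225 megaelectronvolts = 5225000 electronvolts

9.006 kiloelectronvolts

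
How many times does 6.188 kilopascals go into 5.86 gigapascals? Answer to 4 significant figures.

947000

(5.86 × 10⁹) / (6.188 × 10³) = 0.94699 × 10⁶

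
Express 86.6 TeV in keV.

tera = 10^12, kilo = 10^3; factor is 10^9.
86.6 × 10^9 = 86600000000

86600000000 keV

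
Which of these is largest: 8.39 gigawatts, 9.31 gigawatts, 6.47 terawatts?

8.39 gigawatts = 8390000000 watts
9.31 gigawatts = 9310000000 watts
6.47 terawatts = 6470000000000 watts

6.47 terawatts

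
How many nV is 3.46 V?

3460000000 nV

(no prefix) = 10^0, nano = 10^-9; factor is 10^9.
3.46 × 10^9 = 3460000000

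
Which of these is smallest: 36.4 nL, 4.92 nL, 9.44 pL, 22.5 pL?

9.44 pL

36.4 nL = 0.0000000364 L
4.92 nL = 0.00000000492 L
9.44 pL = 0.00000000000944 L
22.5 pL = 0.0000000000225 L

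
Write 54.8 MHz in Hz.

mega = 1e6, (no prefix) = 1e0; factor is 1e6.
54.8 × 1e6 = 54800000

54800000 Hz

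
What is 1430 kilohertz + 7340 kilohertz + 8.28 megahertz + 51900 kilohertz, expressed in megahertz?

In megahertz:
  1430 kilohertz = 1430e-3 megahertz = 1.43
  7340 kilohertz = 7340e-3 megahertz = 7.34
  8.28 megahertz → 8.28
  51900 kilohertz = 51900e-3 megahertz = 51.9
Sum: 1.43 + 7.34 + 8.28 + 51.9 = 68.95

68.95 megahertz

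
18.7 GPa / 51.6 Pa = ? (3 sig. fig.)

362000000

(18.7 × 10⁹) / (51.6) = 0.3624 × 10⁹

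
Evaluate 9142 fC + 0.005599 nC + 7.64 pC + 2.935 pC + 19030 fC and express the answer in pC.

In pC:
  9142 fC = 9142e-3 pC = 9.142
  0.005599 nC = 0.005599e3 pC = 5.599
  7.64 pC → 7.64
  2.935 pC → 2.935
  19030 fC = 19030e-3 pC = 19.03
Sum: 9.142 + 5.599 + 7.64 + 2.935 + 19.03 = 44.346

44.346 pC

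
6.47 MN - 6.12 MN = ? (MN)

0.35 MN

In MN:
  6.47 MN → 6.47
  6.12 MN → 6.12
Difference: 6.47 - 6.12 = 0.35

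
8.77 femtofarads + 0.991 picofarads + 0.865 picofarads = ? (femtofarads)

In femtofarads:
  8.77 femtofarads → 8.77
  0.991 picofarads = 0.991 × 10^3 femtofarads = 991
  0.865 picofarads = 0.865 × 10^3 femtofarads = 865
Sum: 8.77 + 991 + 865 = 1864.77

1864.77 femtofarads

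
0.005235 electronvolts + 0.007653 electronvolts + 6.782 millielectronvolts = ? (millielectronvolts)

19.67 millielectronvolts

In millielectronvolts:
  0.005235 electronvolts = 0.005235 × 10³ millielectronvolts = 5.235
  0.007653 electronvolts = 0.007653 × 10³ millielectronvolts = 7.653
  6.782 millielectronvolts → 6.782
Sum: 5.235 + 7.653 + 6.782 = 19.67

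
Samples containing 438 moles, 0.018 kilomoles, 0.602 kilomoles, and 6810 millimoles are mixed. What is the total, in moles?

1064.81 moles

In moles:
  438 moles → 438
  0.018 kilomoles = 0.018 × 10^3 moles = 18
  0.602 kilomoles = 0.602 × 10^3 moles = 602
  6810 millimoles = 6810 × 10^-3 moles = 6.81
Sum: 438 + 18 + 602 + 6.81 = 1064.81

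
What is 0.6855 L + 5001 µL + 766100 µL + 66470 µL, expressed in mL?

In mL:
  0.6855 L = 0.6855 × 10³ mL = 685.5
  5001 µL = 5001 × 10⁻³ mL = 5.001
  766100 µL = 766100 × 10⁻³ mL = 766.1
  66470 µL = 66470 × 10⁻³ mL = 66.47
Sum: 685.5 + 5.001 + 766.1 + 66.47 = 1523.071

1523.071 mL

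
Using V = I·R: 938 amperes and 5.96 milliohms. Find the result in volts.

5.59048 volts

938 × 5.96 × 10^-3 = 5590.48 × 10^-3 V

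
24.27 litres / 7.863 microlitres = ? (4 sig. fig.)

(24.27) / (7.863e-6) = 3.0866e6

3087000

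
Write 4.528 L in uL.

(no prefix) = 10⁰, micro = 10⁻⁶; factor is 10⁶.
4.528 × 10⁶ = 4528000

4528000 uL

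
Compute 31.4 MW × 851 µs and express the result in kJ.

31.4e6 × 851e-6 = 26721.4 J

26.7214 kJ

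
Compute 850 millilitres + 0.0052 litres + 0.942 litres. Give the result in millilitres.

1797.2 millilitres

In millilitres:
  850 millilitres → 850
  0.0052 litres = 0.0052 × 10^3 millilitres = 5.2
  0.942 litres = 0.942 × 10^3 millilitres = 942
Sum: 850 + 5.2 + 942 = 1797.2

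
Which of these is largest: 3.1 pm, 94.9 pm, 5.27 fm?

94.9 pm

3.1 pm = 0.0000000000031 m
94.9 pm = 0.0000000000949 m
5.27 fm = 0.00000000000000527 m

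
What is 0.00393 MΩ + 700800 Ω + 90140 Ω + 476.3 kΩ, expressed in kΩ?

In kΩ:
  0.00393 MΩ = 0.00393e3 kΩ = 3.93
  700800 Ω = 700800e-3 kΩ = 700.8
  90140 Ω = 90140e-3 kΩ = 90.14
  476.3 kΩ → 476.3
Sum: 3.93 + 700.8 + 90.14 + 476.3 = 1271.17

1271.17 kΩ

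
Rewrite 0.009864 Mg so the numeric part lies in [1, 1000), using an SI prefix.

= 9.864e3 g; 1e3 is kilo.

9.864 kg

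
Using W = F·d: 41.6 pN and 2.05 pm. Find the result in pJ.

41.6 × 10^-12 × 2.05 × 10^-12 = 85.28 × 10^-24 J

0.00000000008528 pJ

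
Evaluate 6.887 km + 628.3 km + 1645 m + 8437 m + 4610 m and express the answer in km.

649.879 km

In km:
  6.887 km → 6.887
  628.3 km → 628.3
  1645 m = 1645 × 10^-3 km = 1.645
  8437 m = 8437 × 10^-3 km = 8.437
  4610 m = 4610 × 10^-3 km = 4.61
Sum: 6.887 + 628.3 + 1.645 + 8.437 + 4.61 = 649.879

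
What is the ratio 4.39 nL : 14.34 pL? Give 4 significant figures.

(4.39 × 10⁻⁹) / (14.34 × 10⁻¹²) = 0.30614 × 10³

306.1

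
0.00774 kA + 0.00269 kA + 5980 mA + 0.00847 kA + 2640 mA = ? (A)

In A:
  0.00774 kA = 0.00774e3 A = 7.74
  0.00269 kA = 0.00269e3 A = 2.69
  5980 mA = 5980e-3 A = 5.98
  0.00847 kA = 0.00847e3 A = 8.47
  2640 mA = 2640e-3 A = 2.64
Sum: 7.74 + 2.69 + 5.98 + 8.47 + 2.64 = 27.52

27.52 A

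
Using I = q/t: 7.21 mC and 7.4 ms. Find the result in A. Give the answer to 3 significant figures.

(7.21 × 10^-3) / (7.4 × 10^-3) = 0.97432 A

0.974 A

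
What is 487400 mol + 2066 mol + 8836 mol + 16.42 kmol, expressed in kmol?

514.722 kmol

In kmol:
  487400 mol = 487400 × 10⁻³ kmol = 487.4
  2066 mol = 2066 × 10⁻³ kmol = 2.066
  8836 mol = 8836 × 10⁻³ kmol = 8.836
  16.42 kmol → 16.42
Sum: 487.4 + 2.066 + 8.836 + 16.42 = 514.722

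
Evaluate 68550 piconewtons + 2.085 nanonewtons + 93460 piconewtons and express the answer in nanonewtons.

In nanonewtons:
  68550 piconewtons = 68550 × 10⁻³ nanonewtons = 68.55
  2.085 nanonewtons → 2.085
  93460 piconewtons = 93460 × 10⁻³ nanonewtons = 93.46
Sum: 68.55 + 2.085 + 93.46 = 164.095

164.095 nanonewtons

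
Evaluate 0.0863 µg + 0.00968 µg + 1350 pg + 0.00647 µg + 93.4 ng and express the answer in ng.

197.2 ng

In ng:
  0.0863 µg = 0.0863 × 10³ ng = 86.3
  0.00968 µg = 0.00968 × 10³ ng = 9.68
  1350 pg = 1350 × 10⁻³ ng = 1.35
  0.00647 µg = 0.00647 × 10³ ng = 6.47
  93.4 ng → 93.4
Sum: 86.3 + 9.68 + 1.35 + 6.47 + 93.4 = 197.2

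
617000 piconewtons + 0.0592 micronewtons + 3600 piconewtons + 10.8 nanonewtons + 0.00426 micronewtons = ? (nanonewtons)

In nanonewtons:
  617000 piconewtons = 617000e-3 nanonewtons = 617
  0.0592 micronewtons = 0.0592e3 nanonewtons = 59.2
  3600 piconewtons = 3600e-3 nanonewtons = 3.6
  10.8 nanonewtons → 10.8
  0.00426 micronewtons = 0.00426e3 nanonewtons = 4.26
Sum: 617 + 59.2 + 3.6 + 10.8 + 4.26 = 694.86

694.86 nanonewtons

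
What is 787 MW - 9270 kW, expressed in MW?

777.73 MW

In MW:
  787 MW → 787
  9270 kW = 9270 × 10^-3 MW = 9.27
Difference: 787 - 9.27 = 777.73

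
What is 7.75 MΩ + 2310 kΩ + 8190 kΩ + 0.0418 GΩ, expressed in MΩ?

In MΩ:
  7.75 MΩ → 7.75
  2310 kΩ = 2310e-3 MΩ = 2.31
  8190 kΩ = 8190e-3 MΩ = 8.19
  0.0418 GΩ = 0.0418e3 MΩ = 41.8
Sum: 7.75 + 2.31 + 8.19 + 41.8 = 60.05

60.05 MΩ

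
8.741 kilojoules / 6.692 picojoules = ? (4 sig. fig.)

(8.741e3) / (6.692e-12) = 1.3062e15

1306000000000000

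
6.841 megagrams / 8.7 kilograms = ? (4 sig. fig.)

(6.841 × 10^6) / (8.7 × 10^3) = 0.78632 × 10^3

786.3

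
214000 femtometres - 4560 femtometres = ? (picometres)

In picometres:
  214000 femtometres = 214000 × 10⁻³ picometres = 214
  4560 femtometres = 4560 × 10⁻³ picometres = 4.56
Difference: 214 - 4.56 = 209.44

209.44 picometres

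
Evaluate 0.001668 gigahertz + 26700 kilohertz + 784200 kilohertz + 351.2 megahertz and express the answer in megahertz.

In megahertz:
  0.001668 gigahertz = 0.001668 × 10^3 megahertz = 1.668
  26700 kilohertz = 26700 × 10^-3 megahertz = 26.7
  784200 kilohertz = 784200 × 10^-3 megahertz = 784.2
  351.2 megahertz → 351.2
Sum: 1.668 + 26.7 + 784.2 + 351.2 = 1163.768

1163.768 megahertz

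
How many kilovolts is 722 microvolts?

0.000000722 kilovolts

micro = 10^-6, kilo = 10^3; factor is 10^-9.
722 × 10^-9 = 0.000000722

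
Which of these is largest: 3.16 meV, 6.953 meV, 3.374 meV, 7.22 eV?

3.16 meV = 0.00316 eV
6.953 meV = 0.006953 eV
3.374 meV = 0.003374 eV
7.22 eV = 7.22 eV

7.22 eV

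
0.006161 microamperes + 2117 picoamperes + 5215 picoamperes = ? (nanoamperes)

In nanoamperes:
  0.006161 microamperes = 0.006161e3 nanoamperes = 6.161
  2117 picoamperes = 2117e-3 nanoamperes = 2.117
  5215 picoamperes = 5215e-3 nanoamperes = 5.215
Sum: 6.161 + 2.117 + 5.215 = 13.493

13.493 nanoamperes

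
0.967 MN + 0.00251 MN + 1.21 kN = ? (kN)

In kN:
  0.967 MN = 0.967 × 10^3 kN = 967
  0.00251 MN = 0.00251 × 10^3 kN = 2.51
  1.21 kN → 1.21
Sum: 967 + 2.51 + 1.21 = 970.72

970.72 kN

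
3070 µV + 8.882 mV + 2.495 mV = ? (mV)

14.447 mV

In mV:
  3070 µV = 3070e-3 mV = 3.07
  8.882 mV → 8.882
  2.495 mV → 2.495
Sum: 3.07 + 8.882 + 2.495 = 14.447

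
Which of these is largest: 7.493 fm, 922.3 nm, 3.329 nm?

922.3 nm

7.493 fm = 0.000000000000007493 m
922.3 nm = 0.0000009223 m
3.329 nm = 0.000000003329 m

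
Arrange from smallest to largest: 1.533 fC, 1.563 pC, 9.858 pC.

1.533 fC = 0.000000000000001533 C
1.563 pC = 0.000000000001563 C
9.858 pC = 0.000000000009858 C

1.533 fC < 1.563 pC < 9.858 pC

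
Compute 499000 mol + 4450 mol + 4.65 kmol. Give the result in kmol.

508.1 kmol

In kmol:
  499000 mol = 499000 × 10⁻³ kmol = 499
  4450 mol = 4450 × 10⁻³ kmol = 4.45
  4.65 kmol → 4.65
Sum: 499 + 4.45 + 4.65 = 508.1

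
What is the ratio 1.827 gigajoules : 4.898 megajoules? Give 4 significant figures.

(1.827e9) / (4.898e6) = 0.37301e3

373.0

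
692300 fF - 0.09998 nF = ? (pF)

592.32 pF

In pF:
  692300 fF = 692300 × 10⁻³ pF = 692.3
  0.09998 nF = 0.09998 × 10³ pF = 99.98
Difference: 692.3 - 99.98 = 592.32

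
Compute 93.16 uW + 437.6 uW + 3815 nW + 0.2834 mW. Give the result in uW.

In uW:
  93.16 uW → 93.16
  437.6 uW → 437.6
  3815 nW = 3815e-3 uW = 3.815
  0.2834 mW = 0.2834e3 uW = 283.4
Sum: 93.16 + 437.6 + 3.815 + 283.4 = 817.975

817.975 uW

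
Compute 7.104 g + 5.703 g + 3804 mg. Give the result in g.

In g:
  7.104 g → 7.104
  5.703 g → 5.703
  3804 mg = 3804 × 10^-3 g = 3.804
Sum: 7.104 + 5.703 + 3.804 = 16.611

16.611 g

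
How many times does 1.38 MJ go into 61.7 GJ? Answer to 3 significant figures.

44700

(61.7 × 10^9) / (1.38 × 10^6) = 44.71 × 10^3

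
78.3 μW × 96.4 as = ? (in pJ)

0.00000000754812 pJ

78.3e-6 × 96.4e-18 = 7548.12e-24 J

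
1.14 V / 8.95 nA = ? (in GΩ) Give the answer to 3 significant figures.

(1.14) / (8.95 × 10⁻⁹) = 0.12737 × 10⁹ Ω

0.127 GΩ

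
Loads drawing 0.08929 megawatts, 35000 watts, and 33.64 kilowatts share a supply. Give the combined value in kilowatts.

In kilowatts:
  0.08929 megawatts = 0.08929 × 10^3 kilowatts = 89.29
  35000 watts = 35000 × 10^-3 kilowatts = 35
  33.64 kilowatts → 33.64
Sum: 89.29 + 35 + 33.64 = 157.93

157.93 kilowatts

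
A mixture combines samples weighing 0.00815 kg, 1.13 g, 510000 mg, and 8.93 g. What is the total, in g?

In g:
  0.00815 kg = 0.00815e3 g = 8.15
  1.13 g → 1.13
  510000 mg = 510000e-3 g = 510
  8.93 g → 8.93
Sum: 8.15 + 1.13 + 510 + 8.93 = 528.21

528.21 g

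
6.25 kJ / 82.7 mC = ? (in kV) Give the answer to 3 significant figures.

75.6 kV

(6.25e3) / (82.7e-3) = 0.075574e6 V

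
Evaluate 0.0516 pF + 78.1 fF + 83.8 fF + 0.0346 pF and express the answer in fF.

248.1 fF

In fF:
  0.0516 pF = 0.0516 × 10^3 fF = 51.6
  78.1 fF → 78.1
  83.8 fF → 83.8
  0.0346 pF = 0.0346 × 10^3 fF = 34.6
Sum: 51.6 + 78.1 + 83.8 + 34.6 = 248.1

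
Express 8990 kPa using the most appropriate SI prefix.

= 8.99 × 10⁶ Pa; 10⁶ is mega.

8.99 MPa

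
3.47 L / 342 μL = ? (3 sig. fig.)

(3.47) / (342e-6) = 0.01015e6

10100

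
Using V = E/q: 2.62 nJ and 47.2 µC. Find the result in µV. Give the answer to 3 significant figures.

(2.62 × 10^-9) / (47.2 × 10^-6) = 0.055508 × 10^-3 V

55.5 µV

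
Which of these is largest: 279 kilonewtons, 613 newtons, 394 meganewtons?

279 kilonewtons = 279000 newtons
613 newtons = 613 newtons
394 meganewtons = 394000000 newtons

394 meganewtons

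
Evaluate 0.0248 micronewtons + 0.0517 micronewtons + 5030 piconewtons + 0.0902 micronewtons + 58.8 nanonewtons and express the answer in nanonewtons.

In nanonewtons:
  0.0248 micronewtons = 0.0248e3 nanonewtons = 24.8
  0.0517 micronewtons = 0.0517e3 nanonewtons = 51.7
  5030 piconewtons = 5030e-3 nanonewtons = 5.03
  0.0902 micronewtons = 0.0902e3 nanonewtons = 90.2
  58.8 nanonewtons → 58.8
Sum: 24.8 + 51.7 + 5.03 + 90.2 + 58.8 = 230.53

230.53 nanonewtons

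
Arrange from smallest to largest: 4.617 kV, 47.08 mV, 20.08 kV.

4.617 kV = 4617 V
47.08 mV = 0.04708 V
20.08 kV = 20080 V

47.08 mV < 4.617 kV < 20.08 kV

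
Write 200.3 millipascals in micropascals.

milli = 10⁻³, micro = 10⁻⁶; factor is 10³.
200.3 × 10³ = 200300

200300 micropascals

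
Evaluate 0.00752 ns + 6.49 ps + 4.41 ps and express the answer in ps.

In ps:
  0.00752 ns = 0.00752e3 ps = 7.52
  6.49 ps → 6.49
  4.41 ps → 4.41
Sum: 7.52 + 6.49 + 4.41 = 18.42

18.42 ps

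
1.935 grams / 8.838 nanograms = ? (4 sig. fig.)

218900000

(1.935) / (8.838e-9) = 0.21894e9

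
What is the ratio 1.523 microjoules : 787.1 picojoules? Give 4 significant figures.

(1.523 × 10^-6) / (787.1 × 10^-12) = 0.001935 × 10^6

1935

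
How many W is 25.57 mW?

milli = 10^-3, (no prefix) = 10^0; factor is 10^-3.
25.57 × 10^-3 = 0.02557

0.02557 W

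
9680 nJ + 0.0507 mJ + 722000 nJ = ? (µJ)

782.38 µJ

In µJ:
  9680 nJ = 9680 × 10^-3 µJ = 9.68
  0.0507 mJ = 0.0507 × 10^3 µJ = 50.7
  722000 nJ = 722000 × 10^-3 µJ = 722
Sum: 9.68 + 50.7 + 722 = 782.38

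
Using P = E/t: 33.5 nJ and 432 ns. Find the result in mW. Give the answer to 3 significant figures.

77.5 mW

(33.5 × 10⁻⁹) / (432 × 10⁻⁹) = 0.077546 W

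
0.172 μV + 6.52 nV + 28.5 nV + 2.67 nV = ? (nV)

209.69 nV

In nV:
  0.172 μV = 0.172 × 10^3 nV = 172
  6.52 nV → 6.52
  28.5 nV → 28.5
  2.67 nV → 2.67
Sum: 172 + 6.52 + 28.5 + 2.67 = 209.69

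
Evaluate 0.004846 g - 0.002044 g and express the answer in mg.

In mg:
  0.004846 g = 0.004846 × 10³ mg = 4.846
  0.002044 g = 0.002044 × 10³ mg = 2.044
Difference: 4.846 - 2.044 = 2.802

2.802 mg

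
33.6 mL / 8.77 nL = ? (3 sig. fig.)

3830000

(33.6e-3) / (8.77e-9) = 3.831e6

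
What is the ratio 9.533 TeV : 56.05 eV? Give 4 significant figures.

170100000000

(9.533e12) / (56.05) = 0.17008e12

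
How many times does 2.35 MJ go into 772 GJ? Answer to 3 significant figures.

329000

(772e9) / (2.35e6) = 328.5e3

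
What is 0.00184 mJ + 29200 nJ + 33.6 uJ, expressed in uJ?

64.64 uJ

In uJ:
  0.00184 mJ = 0.00184e3 uJ = 1.84
  29200 nJ = 29200e-3 uJ = 29.2
  33.6 uJ → 33.6
Sum: 1.84 + 29.2 + 33.6 = 64.64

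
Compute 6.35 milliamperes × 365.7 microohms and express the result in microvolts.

6.35e-3 × 365.7e-6 = 2322.195e-9 V

2.322195 microvolts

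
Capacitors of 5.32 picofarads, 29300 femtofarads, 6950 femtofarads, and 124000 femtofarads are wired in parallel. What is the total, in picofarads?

In picofarads:
  5.32 picofarads → 5.32
  29300 femtofarads = 29300 × 10⁻³ picofarads = 29.3
  6950 femtofarads = 6950 × 10⁻³ picofarads = 6.95
  124000 femtofarads = 124000 × 10⁻³ picofarads = 124
Sum: 5.32 + 29.3 + 6.95 + 124 = 165.57

165.57 picofarads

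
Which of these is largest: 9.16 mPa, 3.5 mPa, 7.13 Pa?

9.16 mPa = 0.00916 Pa
3.5 mPa = 0.0035 Pa
7.13 Pa = 7.13 Pa

7.13 Pa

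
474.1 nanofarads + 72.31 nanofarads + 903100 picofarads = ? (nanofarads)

In nanofarads:
  474.1 nanofarads → 474.1
  72.31 nanofarads → 72.31
  903100 picofarads = 903100 × 10^-3 nanofarads = 903.1
Sum: 474.1 + 72.31 + 903.1 = 1449.51

1449.51 nanofarads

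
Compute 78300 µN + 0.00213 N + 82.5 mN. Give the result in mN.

162.93 mN

In mN:
  78300 µN = 78300 × 10^-3 mN = 78.3
  0.00213 N = 0.00213 × 10^3 mN = 2.13
  82.5 mN → 82.5
Sum: 78.3 + 2.13 + 82.5 = 162.93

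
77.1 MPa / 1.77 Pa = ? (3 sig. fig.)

43600000

(77.1 × 10^6) / (1.77) = 43.56 × 10^6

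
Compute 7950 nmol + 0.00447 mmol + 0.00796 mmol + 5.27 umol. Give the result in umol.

In umol:
  7950 nmol = 7950e-3 umol = 7.95
  0.00447 mmol = 0.00447e3 umol = 4.47
  0.00796 mmol = 0.00796e3 umol = 7.96
  5.27 umol → 5.27
Sum: 7.95 + 4.47 + 7.96 + 5.27 = 25.65

25.65 umol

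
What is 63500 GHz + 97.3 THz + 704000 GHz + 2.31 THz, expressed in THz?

867.11 THz

In THz:
  63500 GHz = 63500 × 10^-3 THz = 63.5
  97.3 THz → 97.3
  704000 GHz = 704000 × 10^-3 THz = 704
  2.31 THz → 2.31
Sum: 63.5 + 97.3 + 704 + 2.31 = 867.11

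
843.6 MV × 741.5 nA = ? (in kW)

843.6e6 × 741.5e-9 = 625529.4e-3 W

0.6255294 kW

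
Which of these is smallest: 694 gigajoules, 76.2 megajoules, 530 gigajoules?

76.2 megajoules

694 gigajoules = 694000000000 joules
76.2 megajoules = 76200000 joules
530 gigajoules = 530000000000 joules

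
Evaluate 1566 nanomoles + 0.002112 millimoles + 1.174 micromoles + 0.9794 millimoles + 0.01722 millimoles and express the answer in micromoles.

1001.472 micromoles

In micromoles:
  1566 nanomoles = 1566 × 10^-3 micromoles = 1.566
  0.002112 millimoles = 0.002112 × 10^3 micromoles = 2.112
  1.174 micromoles → 1.174
  0.9794 millimoles = 0.9794 × 10^3 micromoles = 979.4
  0.01722 millimoles = 0.01722 × 10^3 micromoles = 17.22
Sum: 1.566 + 2.112 + 1.174 + 979.4 + 17.22 = 1001.472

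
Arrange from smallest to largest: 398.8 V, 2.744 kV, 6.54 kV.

398.8 V = 398.8 V
2.744 kV = 2744 V
6.54 kV = 6540 V

398.8 V < 2.744 kV < 6.54 kV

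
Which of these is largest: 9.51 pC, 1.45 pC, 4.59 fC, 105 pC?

9.51 pC = 0.00000000000951 C
1.45 pC = 0.00000000000145 C
4.59 fC = 0.00000000000000459 C
105 pC = 0.000000000105 C

105 pC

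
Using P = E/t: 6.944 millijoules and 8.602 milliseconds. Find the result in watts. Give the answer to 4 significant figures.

(6.944 × 10^-3) / (8.602 × 10^-3) = 0.807254 W

0.8073 watts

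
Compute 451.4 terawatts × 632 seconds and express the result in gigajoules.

451.4 × 10¹² × 632 = 285284.8 × 10¹² J

285284800 gigajoules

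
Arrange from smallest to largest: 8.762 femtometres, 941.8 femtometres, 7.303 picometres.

8.762 femtometres < 941.8 femtometres < 7.303 picometres

8.762 femtometres = 0.000000000000008762 metres
941.8 femtometres = 0.0000000000009418 metres
7.303 picometres = 0.000000000007303 metres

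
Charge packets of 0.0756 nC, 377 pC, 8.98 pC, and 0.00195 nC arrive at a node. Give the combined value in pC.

In pC:
  0.0756 nC = 0.0756 × 10^3 pC = 75.6
  377 pC → 377
  8.98 pC → 8.98
  0.00195 nC = 0.00195 × 10^3 pC = 1.95
Sum: 75.6 + 377 + 8.98 + 1.95 = 463.53

463.53 pC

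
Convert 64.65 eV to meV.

(no prefix) = 1e0, milli = 1e-3; factor is 1e3.
64.65 × 1e3 = 64650

64650 meV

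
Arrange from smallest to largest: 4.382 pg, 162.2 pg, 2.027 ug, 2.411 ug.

4.382 pg < 162.2 pg < 2.027 ug < 2.411 ug

4.382 pg = 0.000000000004382 g
162.2 pg = 0.0000000001622 g
2.027 ug = 0.000002027 g
2.411 ug = 0.000002411 g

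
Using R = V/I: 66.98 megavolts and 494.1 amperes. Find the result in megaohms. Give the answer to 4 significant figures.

0.1356 megaohms

(66.98e6) / (494.1) = 0.13556e6 Ω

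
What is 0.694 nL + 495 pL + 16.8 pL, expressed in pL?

In pL:
  0.694 nL = 0.694 × 10^3 pL = 694
  495 pL → 495
  16.8 pL → 16.8
Sum: 694 + 495 + 16.8 = 1205.8

1205.8 pL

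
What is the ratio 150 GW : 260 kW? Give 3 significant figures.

577000

(150 × 10^9) / (260 × 10^3) = 0.5769 × 10^6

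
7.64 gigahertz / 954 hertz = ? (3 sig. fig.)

(7.64 × 10⁹) / (954) = 0.008008 × 10⁹

8010000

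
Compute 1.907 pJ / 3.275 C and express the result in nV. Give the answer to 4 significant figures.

0.0005823 nV

(1.907 × 10^-12) / (3.275) = 0.58229 × 10^-12 V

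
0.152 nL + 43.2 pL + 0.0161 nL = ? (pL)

In pL:
  0.152 nL = 0.152 × 10³ pL = 152
  43.2 pL → 43.2
  0.0161 nL = 0.0161 × 10³ pL = 16.1
Sum: 152 + 43.2 + 16.1 = 211.3

211.3 pL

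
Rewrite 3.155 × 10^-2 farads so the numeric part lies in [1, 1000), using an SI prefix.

31.55 millifarads

= 31.55 × 10^-3 farads; 10^-3 is milli.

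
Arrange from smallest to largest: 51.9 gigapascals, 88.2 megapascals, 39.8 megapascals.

51.9 gigapascals = 51900000000 pascals
88.2 megapascals = 88200000 pascals
39.8 megapascals = 39800000 pascals

39.8 megapascals < 88.2 megapascals < 51.9 gigapascals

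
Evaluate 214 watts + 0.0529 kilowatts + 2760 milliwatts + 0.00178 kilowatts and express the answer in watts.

In watts:
  214 watts → 214
  0.0529 kilowatts = 0.0529 × 10³ watts = 52.9
  2760 milliwatts = 2760 × 10⁻³ watts = 2.76
  0.00178 kilowatts = 0.00178 × 10³ watts = 1.78
Sum: 214 + 52.9 + 2.76 + 1.78 = 271.44

271.44 watts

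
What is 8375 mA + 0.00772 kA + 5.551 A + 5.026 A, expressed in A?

26.672 A

In A:
  8375 mA = 8375 × 10^-3 A = 8.375
  0.00772 kA = 0.00772 × 10^3 A = 7.72
  5.551 A → 5.551
  5.026 A → 5.026
Sum: 8.375 + 7.72 + 5.551 + 5.026 = 26.672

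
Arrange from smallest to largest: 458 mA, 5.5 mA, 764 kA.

5.5 mA < 458 mA < 764 kA

458 mA = 0.458 A
5.5 mA = 0.0055 A
764 kA = 764000 A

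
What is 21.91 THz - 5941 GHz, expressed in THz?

In THz:
  21.91 THz → 21.91
  5941 GHz = 5941 × 10⁻³ THz = 5.941
Difference: 21.91 - 5.941 = 15.969

15.969 THz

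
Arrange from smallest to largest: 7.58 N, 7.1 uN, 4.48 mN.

7.58 N = 7.58 N
7.1 uN = 0.0000071 N
4.48 mN = 0.00448 N

7.1 uN < 4.48 mN < 7.58 N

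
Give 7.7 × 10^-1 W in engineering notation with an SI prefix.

770 mW

= 770 × 10^-3 W; 10^-3 is milli.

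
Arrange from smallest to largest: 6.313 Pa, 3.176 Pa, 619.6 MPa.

6.313 Pa = 6.313 Pa
3.176 Pa = 3.176 Pa
619.6 MPa = 619600000 Pa

3.176 Pa < 6.313 Pa < 619.6 MPa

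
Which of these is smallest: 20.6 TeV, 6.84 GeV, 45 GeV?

6.84 GeV

20.6 TeV = 20600000000000 eV
6.84 GeV = 6840000000 eV
45 GeV = 45000000000 eV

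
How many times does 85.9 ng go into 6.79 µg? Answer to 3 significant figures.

79.0

(6.79 × 10^-6) / (85.9 × 10^-9) = 0.07905 × 10^3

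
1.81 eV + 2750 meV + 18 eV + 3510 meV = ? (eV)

26.07 eV

In eV:
  1.81 eV → 1.81
  2750 meV = 2750 × 10⁻³ eV = 2.75
  18 eV → 18
  3510 meV = 3510 × 10⁻³ eV = 3.51
Sum: 1.81 + 2.75 + 18 + 3.51 = 26.07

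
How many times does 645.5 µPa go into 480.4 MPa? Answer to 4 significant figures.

744200000000

(480.4e6) / (645.5e-6) = 0.74423e12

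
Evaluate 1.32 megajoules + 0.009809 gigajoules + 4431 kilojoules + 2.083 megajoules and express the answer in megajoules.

17.643 megajoules

In megajoules:
  1.32 megajoules → 1.32
  0.009809 gigajoules = 0.009809 × 10^3 megajoules = 9.809
  4431 kilojoules = 4431 × 10^-3 megajoules = 4.431
  2.083 megajoules → 2.083
Sum: 1.32 + 9.809 + 4.431 + 2.083 = 17.643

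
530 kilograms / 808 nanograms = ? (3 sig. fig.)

656000000000

(530 × 10^3) / (808 × 10^-9) = 0.6559 × 10^12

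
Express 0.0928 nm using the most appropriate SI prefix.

= 92.8 × 10^-12 m; 10^-12 is pico.

92.8 pm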